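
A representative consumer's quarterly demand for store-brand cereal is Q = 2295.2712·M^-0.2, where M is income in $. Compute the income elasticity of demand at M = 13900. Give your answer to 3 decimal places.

-0.200

For Q = A·M^β the income elasticity is constant and equal to β.
Here β = -0.2, so η = -0.200.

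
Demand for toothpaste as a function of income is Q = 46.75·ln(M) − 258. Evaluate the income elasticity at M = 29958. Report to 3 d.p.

0.209

At M = 29958: Q = 223.878.
dQ/dM = 46.75/M = 0.00156052 at this income.
η = (dQ/dM)·(M/Q) = 0.00156052 × (29958/223.878) = 0.209.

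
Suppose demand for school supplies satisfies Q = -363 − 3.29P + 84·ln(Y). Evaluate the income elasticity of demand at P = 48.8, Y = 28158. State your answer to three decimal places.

At P = 48.8, Y = 28158: Q = 337.077.
Holding P constant, ∂Q/∂Y = 84/Y = 0.00298317.
η_Y = (∂Q/∂Y)·(Y/Q) = 0.00298317 × (28158/337.077) = 0.249.

0.249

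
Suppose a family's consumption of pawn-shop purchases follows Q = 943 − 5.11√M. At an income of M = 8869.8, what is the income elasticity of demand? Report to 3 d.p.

At M = 8869.8: Q = 461.742.
dQ/dM = -5.11/(2√M) = -0.027129 at this income.
η = (dQ/dM)·(M/Q) = -0.027129 × (8869.8/461.742) = -0.521.

-0.521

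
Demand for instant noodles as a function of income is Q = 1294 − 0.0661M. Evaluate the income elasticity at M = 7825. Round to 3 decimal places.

At M = 7825: Q = 776.767.
dQ/dM = −0.0661.
η = (dQ/dM)·(M/Q) = -0.0661 × (7825/776.767) = -0.666.

-0.666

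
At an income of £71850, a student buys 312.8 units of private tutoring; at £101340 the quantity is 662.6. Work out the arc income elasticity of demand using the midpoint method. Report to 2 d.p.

2.11

ΔQ = 662.6 − 312.8 = 349.8; midpoint Q̄ = (312.8 + 662.6)/2 = 487.7.
ΔI = 101340 − 71850 = 29490; midpoint Ī = (71850 + 101340)/2 = 86595.
η = (ΔQ/Q̄) ÷ (ΔI/Ī) = (349.8/487.7) ÷ (29490/86595) = 2.11.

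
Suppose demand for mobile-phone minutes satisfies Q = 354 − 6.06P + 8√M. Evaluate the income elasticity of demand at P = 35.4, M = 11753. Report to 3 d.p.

At P = 35.4, M = 11753: Q = 1006.766.
Holding P constant, ∂Q/∂M = 8/(2√M) = 0.0368965.
η_M = (∂Q/∂M)·(M/Q) = 0.0368965 × (11753/1006.766) = 0.431.

0.431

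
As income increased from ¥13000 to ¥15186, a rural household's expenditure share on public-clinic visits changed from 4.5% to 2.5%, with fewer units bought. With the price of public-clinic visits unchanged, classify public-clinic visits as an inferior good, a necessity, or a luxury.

Quantity demanded falls as income rises, so η < 0.

inferior good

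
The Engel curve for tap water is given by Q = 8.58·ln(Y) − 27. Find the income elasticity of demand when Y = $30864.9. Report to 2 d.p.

At Y = 30864.9: Q = 61.695.
dQ/dY = 8.58/Y = 0.000277986 at this income.
η = (dQ/dY)·(Y/Q) = 0.000277986 × (30864.9/61.695) = 0.14.

0.14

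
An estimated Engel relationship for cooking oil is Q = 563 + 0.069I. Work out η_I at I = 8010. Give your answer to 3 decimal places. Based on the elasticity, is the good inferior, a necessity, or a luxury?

At I = 8010: Q = 1115.690.
dQ/dI = 0.069.
η = (dQ/dI)·(I/Q) = 0.069 × (8010/1115.690) = 0.495.
Since 0 < η < 1, the good is a necessity.

0.495 (necessity)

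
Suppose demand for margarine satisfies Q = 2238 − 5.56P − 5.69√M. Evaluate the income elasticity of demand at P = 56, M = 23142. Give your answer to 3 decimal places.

At P = 56, M = 23142: Q = 1061.049.
Holding P constant, ∂Q/∂M = -5.69/(2√M) = -0.0187017.
η_M = (∂Q/∂M)·(M/Q) = -0.0187017 × (23142/1061.049) = -0.408.

-0.408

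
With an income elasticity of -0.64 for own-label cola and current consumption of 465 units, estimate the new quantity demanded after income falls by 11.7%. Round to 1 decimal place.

499.8

%ΔQ ≈ η × %ΔI = -0.64 × (-11.7%) = 7.488%.
New Q ≈ 465 × (1 + 0.07488) = 499.8.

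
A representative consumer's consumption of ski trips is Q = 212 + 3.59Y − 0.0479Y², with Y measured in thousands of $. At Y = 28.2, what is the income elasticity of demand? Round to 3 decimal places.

0.091

At Y = 28.2: Q = 275.1460.
dQ/dY = 3.59 − 0.0958Y = 0.88844.
η = (dQ/dY)·(Y/Q) = 0.88844 × (28.2/275.1460) = 0.091.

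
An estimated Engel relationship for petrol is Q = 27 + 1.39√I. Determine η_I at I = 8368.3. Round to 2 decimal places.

At I = 8368.3: Q = 154.155.
dQ/dI = 1.39/(2√I) = 0.00759742 at this income.
η = (dQ/dI)·(I/Q) = 0.00759742 × (8368.3/154.155) = 0.41.

0.41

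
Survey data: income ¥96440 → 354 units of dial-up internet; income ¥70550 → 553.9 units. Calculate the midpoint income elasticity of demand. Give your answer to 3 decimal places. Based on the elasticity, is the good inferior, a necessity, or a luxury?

ΔQ = 553.9 − 354 = 199.9; midpoint Q̄ = (354 + 553.9)/2 = 453.95.
ΔI = 70550 − 96440 = -25890; midpoint Ī = (96440 + 70550)/2 = 83495.
η = (ΔQ/Q̄) ÷ (ΔI/Ī) = (199.9/453.95) ÷ (-25890/83495) = -1.420.
η < 0 ⇒ inferior good.

-1.420 (inferior good)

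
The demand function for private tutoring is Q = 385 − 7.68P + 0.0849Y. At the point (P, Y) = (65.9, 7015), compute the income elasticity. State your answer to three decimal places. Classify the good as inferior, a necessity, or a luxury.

1.255 (luxury)

At P = 65.9, Y = 7015: Q = 474.461.
Holding P constant, ∂Q/∂Y = 0.0849.
η_Y = (∂Q/∂Y)·(Y/Q) = 0.0849 × (7015/474.461) = 1.255.
Since η > 1, this is a luxury.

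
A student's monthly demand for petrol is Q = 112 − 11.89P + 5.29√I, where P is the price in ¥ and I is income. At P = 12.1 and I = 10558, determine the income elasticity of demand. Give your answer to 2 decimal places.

0.53

At P = 12.1, I = 10558: Q = 511.690.
Holding P constant, ∂Q/∂I = 5.29/(2√I) = 0.0257416.
η_I = (∂Q/∂I)·(I/Q) = 0.0257416 × (10558/511.690) = 0.53.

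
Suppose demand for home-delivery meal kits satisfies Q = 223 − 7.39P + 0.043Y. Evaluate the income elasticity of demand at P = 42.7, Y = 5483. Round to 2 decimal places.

1.65

At P = 42.7, Y = 5483: Q = 143.216.
Holding P constant, ∂Q/∂Y = 0.043.
η_Y = (∂Q/∂Y)·(Y/Q) = 0.043 × (5483/143.216) = 1.65.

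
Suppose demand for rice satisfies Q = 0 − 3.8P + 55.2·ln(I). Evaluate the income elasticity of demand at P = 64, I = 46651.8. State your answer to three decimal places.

At P = 64, I = 46651.8: Q = 350.226.
Holding P constant, ∂Q/∂I = 55.2/I = 0.00118323.
η_I = (∂Q/∂I)·(I/Q) = 0.00118323 × (46651.8/350.226) = 0.158.

0.158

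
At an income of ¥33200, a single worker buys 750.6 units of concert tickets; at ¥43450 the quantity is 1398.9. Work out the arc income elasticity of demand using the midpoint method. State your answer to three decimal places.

ΔQ = 1398.9 − 750.6 = 648.3; midpoint Q̄ = (750.6 + 1398.9)/2 = 1074.75.
ΔI = 43450 − 33200 = 10250; midpoint Ī = (33200 + 43450)/2 = 38325.
η = (ΔQ/Q̄) ÷ (ΔI/Ī) = (648.3/1074.75) ÷ (10250/38325) = 2.255.

2.255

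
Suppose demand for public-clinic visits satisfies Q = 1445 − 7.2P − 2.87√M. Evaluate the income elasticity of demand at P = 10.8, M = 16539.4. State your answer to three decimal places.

At P = 10.8, M = 16539.4: Q = 998.142.
Holding P constant, ∂Q/∂M = -2.87/(2√M) = -0.0111581.
η_M = (∂Q/∂M)·(M/Q) = -0.0111581 × (16539.4/998.142) = -0.185.

-0.185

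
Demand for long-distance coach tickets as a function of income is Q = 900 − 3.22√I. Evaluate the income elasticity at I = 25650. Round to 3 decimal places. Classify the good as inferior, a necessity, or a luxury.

-0.671 (inferior good)

At I = 25650: Q = 384.297.
dQ/dI = -3.22/(2√I) = -0.0100527 at this income.
η = (dQ/dI)·(I/Q) = -0.0100527 × (25650/384.297) = -0.671.
Since η < 0, the good is an inferior good.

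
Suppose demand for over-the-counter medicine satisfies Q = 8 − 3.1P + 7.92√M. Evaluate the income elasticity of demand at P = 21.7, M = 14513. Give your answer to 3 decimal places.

0.533

At P = 21.7, M = 14513: Q = 894.852.
Holding P constant, ∂Q/∂M = 7.92/(2√M) = 0.0328713.
η_M = (∂Q/∂M)·(M/Q) = 0.0328713 × (14513/894.852) = 0.533.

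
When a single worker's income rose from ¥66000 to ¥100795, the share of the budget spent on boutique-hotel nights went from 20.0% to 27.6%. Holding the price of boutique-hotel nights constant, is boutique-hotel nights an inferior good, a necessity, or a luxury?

The budget share rises as income rises, so η > 1.

luxury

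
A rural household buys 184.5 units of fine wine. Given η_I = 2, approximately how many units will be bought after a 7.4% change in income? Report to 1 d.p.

%ΔQ ≈ η × %ΔI = 2 × 7.4% = 14.8%.
New Q ≈ 184.5 × (1 + 0.148) = 211.8.

211.8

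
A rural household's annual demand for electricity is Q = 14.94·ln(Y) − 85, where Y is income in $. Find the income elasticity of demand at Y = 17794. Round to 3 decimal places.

At Y = 17794: Q = 61.212.
dQ/dY = 14.94/Y = 0.000839609 at this income.
η = (dQ/dY)·(Y/Q) = 0.000839609 × (17794/61.212) = 0.244.

0.244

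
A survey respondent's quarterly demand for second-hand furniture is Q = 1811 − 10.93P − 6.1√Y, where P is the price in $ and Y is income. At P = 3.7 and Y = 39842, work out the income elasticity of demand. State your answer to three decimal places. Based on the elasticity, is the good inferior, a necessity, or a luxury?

At P = 3.7, Y = 39842: Q = 552.971.
Holding P constant, ∂Q/∂Y = -6.1/(2√Y) = -0.0152802.
η_Y = (∂Q/∂Y)·(Y/Q) = -0.0152802 × (39842/552.971) = -1.101.
Since η < 0, this is an inferior good.

-1.101 (inferior good)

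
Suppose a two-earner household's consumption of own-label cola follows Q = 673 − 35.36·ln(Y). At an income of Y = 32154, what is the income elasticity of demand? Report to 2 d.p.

At Y = 32154: Q = 306.024.
dQ/dY = -35.36/Y = -0.00109971 at this income.
η = (dQ/dY)·(Y/Q) = -0.00109971 × (32154/306.024) = -0.12.

-0.12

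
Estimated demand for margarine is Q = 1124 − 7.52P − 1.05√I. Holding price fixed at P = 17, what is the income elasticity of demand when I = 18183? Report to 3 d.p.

At P = 17, I = 18183: Q = 854.573.
Holding P constant, ∂Q/∂I = -1.05/(2√I) = -0.00389338.
η_I = (∂Q/∂I)·(I/Q) = -0.00389338 × (18183/854.573) = -0.083.

-0.083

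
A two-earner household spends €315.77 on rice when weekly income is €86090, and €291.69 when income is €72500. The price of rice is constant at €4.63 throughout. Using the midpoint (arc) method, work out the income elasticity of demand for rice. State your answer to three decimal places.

With a constant price, Q₁ = 315.77/4.63 = 68.201 and Q₂ = 291.69/4.63 = 63.000 (equivalently, work directly with expenditure since P cancels).
Midpoint %ΔQ = (291.69 − 315.77)/303.73 = -0.07928; midpoint %ΔI = (72500 − 86090)/79295 = -0.17139.
η = -0.07928 / -0.17139 = 0.463.

0.463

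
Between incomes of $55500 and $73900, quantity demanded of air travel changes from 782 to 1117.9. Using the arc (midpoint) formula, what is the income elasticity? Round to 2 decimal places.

1.24

ΔQ = 1117.9 − 782 = 335.9; midpoint Q̄ = (782 + 1117.9)/2 = 949.95.
ΔI = 73900 − 55500 = 18400; midpoint Ī = (55500 + 73900)/2 = 64700.
η = (ΔQ/Q̄) ÷ (ΔI/Ī) = (335.9/949.95) ÷ (18400/64700) = 1.24.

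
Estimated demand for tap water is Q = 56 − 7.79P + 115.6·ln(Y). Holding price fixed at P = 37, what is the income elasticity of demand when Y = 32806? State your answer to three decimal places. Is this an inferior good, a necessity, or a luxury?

At P = 37, Y = 32806: Q = 969.821.
Holding P constant, ∂Q/∂Y = 115.6/Y = 0.00352375.
η_Y = (∂Q/∂Y)·(Y/Q) = 0.00352375 × (32806/969.821) = 0.119.
Since 0 < η < 1, this is a necessity.

0.119 (necessity)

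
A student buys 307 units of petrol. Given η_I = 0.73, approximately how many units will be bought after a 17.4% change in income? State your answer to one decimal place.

%ΔQ ≈ η × %ΔI = 0.73 × 17.4% = 12.702%.
New Q ≈ 307 × (1 + 0.12702) = 346.0.

346.0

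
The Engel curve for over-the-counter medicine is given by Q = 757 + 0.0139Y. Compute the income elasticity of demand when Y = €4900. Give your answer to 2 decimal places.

At Y = 4900: Q = 825.110.
dQ/dY = 0.0139.
η = (dQ/dY)·(Y/Q) = 0.0139 × (4900/825.110) = 0.08.

0.08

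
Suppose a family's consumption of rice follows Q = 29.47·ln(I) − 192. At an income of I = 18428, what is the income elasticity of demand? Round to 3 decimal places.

0.302

At I = 18428: Q = 97.443.
dQ/dI = 29.47/I = 0.0015992 at this income.
η = (dQ/dI)·(I/Q) = 0.0015992 × (18428/97.443) = 0.302.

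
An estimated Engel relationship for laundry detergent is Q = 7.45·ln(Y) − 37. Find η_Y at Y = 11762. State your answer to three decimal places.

At Y = 11762: Q = 32.826.
dQ/dY = 7.45/Y = 0.000633396 at this income.
η = (dQ/dY)·(Y/Q) = 0.000633396 × (11762/32.826) = 0.227.

0.227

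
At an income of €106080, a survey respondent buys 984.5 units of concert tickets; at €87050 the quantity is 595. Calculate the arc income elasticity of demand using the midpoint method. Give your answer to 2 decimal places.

2.50

ΔQ = 595 − 984.5 = -389.5; midpoint Q̄ = (984.5 + 595)/2 = 789.75.
ΔI = 87050 − 106080 = -19030; midpoint Ī = (106080 + 87050)/2 = 96565.
η = (ΔQ/Q̄) ÷ (ΔI/Ī) = (-389.5/789.75) ÷ (-19030/96565) = 2.50.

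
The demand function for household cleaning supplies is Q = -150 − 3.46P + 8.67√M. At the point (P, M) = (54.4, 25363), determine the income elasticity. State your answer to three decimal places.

0.662

At P = 54.4, M = 25363: Q = 1042.540.
Holding P constant, ∂Q/∂M = 8.67/(2√M) = 0.02722.
η_M = (∂Q/∂M)·(M/Q) = 0.02722 × (25363/1042.540) = 0.662.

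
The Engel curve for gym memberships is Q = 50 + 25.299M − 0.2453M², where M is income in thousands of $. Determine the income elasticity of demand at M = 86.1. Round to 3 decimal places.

At M = 86.1: Q = 409.7835.
dQ/dM = 25.299 − 0.4906M = -16.94166.
η = (dQ/dM)·(M/Q) = -16.94166 × (86.1/409.7835) = -3.560.

-3.560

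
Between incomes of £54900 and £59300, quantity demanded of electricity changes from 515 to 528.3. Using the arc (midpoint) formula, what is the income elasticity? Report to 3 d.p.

ΔQ = 528.3 − 515 = 13.3; midpoint Q̄ = (515 + 528.3)/2 = 521.65.
ΔI = 59300 − 54900 = 4400; midpoint Ī = (54900 + 59300)/2 = 57100.
η = (ΔQ/Q̄) ÷ (ΔI/Ī) = (13.3/521.65) ÷ (4400/57100) = 0.331.

0.331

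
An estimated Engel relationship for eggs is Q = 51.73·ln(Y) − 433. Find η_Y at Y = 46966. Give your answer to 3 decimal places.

0.419

At Y = 46966: Q = 123.469.
dQ/dY = 51.73/Y = 0.00110144 at this income.
η = (dQ/dY)·(Y/Q) = 0.00110144 × (46966/123.469) = 0.419.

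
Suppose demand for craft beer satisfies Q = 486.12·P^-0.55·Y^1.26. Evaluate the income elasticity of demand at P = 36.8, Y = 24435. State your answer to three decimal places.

For a multiplicative demand Q = A·P^α·Y^β, the income elasticity is β everywhere.
Here β = 1.26, so η = 1.260.

1.260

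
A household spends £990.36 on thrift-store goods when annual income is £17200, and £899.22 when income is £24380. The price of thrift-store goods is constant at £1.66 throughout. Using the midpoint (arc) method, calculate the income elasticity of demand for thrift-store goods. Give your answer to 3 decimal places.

-0.279

With a constant price, Q₁ = 990.36/1.66 = 596.602 and Q₂ = 899.22/1.66 = 541.699 (equivalently, work directly with expenditure since P cancels).
Midpoint %ΔQ = (899.22 − 990.36)/944.79 = -0.09647; midpoint %ΔI = (24380 − 17200)/20790 = 0.34536.
η = -0.09647 / 0.34536 = -0.279.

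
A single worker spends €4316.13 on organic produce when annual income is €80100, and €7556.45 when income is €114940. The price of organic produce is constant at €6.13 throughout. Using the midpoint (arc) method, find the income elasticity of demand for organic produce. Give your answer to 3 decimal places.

1.528

With a constant price, Q₁ = 4316.13/6.13 = 704.100 and Q₂ = 7556.45/6.13 = 1232.700 (equivalently, work directly with expenditure since P cancels).
Midpoint %ΔQ = (7556.45 − 4316.13)/5936.29 = 0.54585; midpoint %ΔI = (114940 − 80100)/97520 = 0.35726.
η = 0.54585 / 0.35726 = 1.528.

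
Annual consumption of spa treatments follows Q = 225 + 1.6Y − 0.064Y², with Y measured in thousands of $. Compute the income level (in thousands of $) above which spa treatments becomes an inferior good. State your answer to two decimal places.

12.50

dQ/dY = 1.6 − 0.128Y.
The good is inferior where dQ/dY < 0. Setting dQ/dY = 0 gives Y = 1.6 / 0.128 = 12.50.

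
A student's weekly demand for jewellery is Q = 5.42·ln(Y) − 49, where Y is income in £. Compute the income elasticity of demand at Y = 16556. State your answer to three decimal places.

1.484

At Y = 16556: Q = 3.653.
dQ/dY = 5.42/Y = 0.000327374 at this income.
η = (dQ/dY)·(Y/Q) = 0.000327374 × (16556/3.653) = 1.484.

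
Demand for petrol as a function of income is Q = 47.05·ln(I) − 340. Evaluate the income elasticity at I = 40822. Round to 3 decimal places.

0.295

At I = 40822: Q = 159.529.
dQ/dI = 47.05/I = 0.00115256 at this income.
η = (dQ/dI)·(I/Q) = 0.00115256 × (40822/159.529) = 0.295.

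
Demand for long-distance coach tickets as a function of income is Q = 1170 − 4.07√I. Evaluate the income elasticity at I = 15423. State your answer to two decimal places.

-0.38

At I = 15423: Q = 664.549.
dQ/dI = -4.07/(2√I) = -0.0163863 at this income.
η = (dQ/dI)·(I/Q) = -0.0163863 × (15423/664.549) = -0.38.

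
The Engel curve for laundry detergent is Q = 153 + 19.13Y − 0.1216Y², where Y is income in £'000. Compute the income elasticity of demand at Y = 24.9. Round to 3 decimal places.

0.588

At Y = 24.9: Q = 553.9438.
dQ/dY = 19.13 − 0.2432Y = 13.07432.
η = (dQ/dY)·(Y/Q) = 13.07432 × (24.9/553.9438) = 0.588.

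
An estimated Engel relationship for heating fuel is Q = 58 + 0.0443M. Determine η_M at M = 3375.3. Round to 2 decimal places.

At M = 3375.3: Q = 207.526.
dQ/dM = 0.0443.
η = (dQ/dM)·(M/Q) = 0.0443 × (3375.3/207.526) = 0.72.

0.72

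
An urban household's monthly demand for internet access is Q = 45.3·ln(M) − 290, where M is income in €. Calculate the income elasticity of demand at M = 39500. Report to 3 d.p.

0.239

At M = 39500: Q = 189.458.
dQ/dM = 45.3/M = 0.00114684 at this income.
η = (dQ/dM)·(M/Q) = 0.00114684 × (39500/189.458) = 0.239.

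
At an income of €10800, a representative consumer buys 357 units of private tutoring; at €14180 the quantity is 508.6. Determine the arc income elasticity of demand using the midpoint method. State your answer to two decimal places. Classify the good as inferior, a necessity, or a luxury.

ΔQ = 508.6 − 357 = 151.6; midpoint Q̄ = (357 + 508.6)/2 = 432.8.
ΔI = 14180 − 10800 = 3380; midpoint Ī = (10800 + 14180)/2 = 12490.
η = (ΔQ/Q̄) ÷ (ΔI/Ī) = (151.6/432.8) ÷ (3380/12490) = 1.29.
η > 1 ⇒ luxury.

1.29 (luxury)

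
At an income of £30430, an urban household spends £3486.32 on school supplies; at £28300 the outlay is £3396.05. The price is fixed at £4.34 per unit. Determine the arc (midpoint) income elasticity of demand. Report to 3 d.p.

0.362

With a constant price, Q₁ = 3486.32/4.34 = 803.300 and Q₂ = 3396.05/4.34 = 782.500 (equivalently, work directly with expenditure since P cancels).
Midpoint %ΔQ = (3396.05 − 3486.32)/3441.19 = -0.02623; midpoint %ΔI = (28300 − 30430)/29365 = -0.07254.
η = -0.02623 / -0.07254 = 0.362.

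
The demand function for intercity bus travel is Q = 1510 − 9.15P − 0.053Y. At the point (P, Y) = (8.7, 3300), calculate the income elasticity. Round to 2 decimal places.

-0.14

At P = 8.7, Y = 3300: Q = 1255.495.
Holding P constant, ∂Q/∂Y = −0.053.
η_Y = (∂Q/∂Y)·(Y/Q) = -0.053 × (3300/1255.495) = -0.14.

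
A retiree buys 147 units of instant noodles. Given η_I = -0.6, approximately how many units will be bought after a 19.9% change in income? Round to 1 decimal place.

%ΔQ ≈ η × %ΔI = -0.6 × 19.9% = -11.94%.
New Q ≈ 147 × (1 − 0.1194) = 129.4.

129.4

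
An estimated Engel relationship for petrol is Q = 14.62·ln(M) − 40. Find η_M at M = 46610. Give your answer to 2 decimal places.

At M = 46610: Q = 117.159.
dQ/dM = 14.62/M = 0.000313667 at this income.
η = (dQ/dM)·(M/Q) = 0.000313667 × (46610/117.159) = 0.12.

0.12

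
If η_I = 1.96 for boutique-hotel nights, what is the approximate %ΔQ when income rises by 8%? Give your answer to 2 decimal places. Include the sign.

%ΔQ ≈ η × %ΔI = 1.96 × 8% = 15.68%.

15.68%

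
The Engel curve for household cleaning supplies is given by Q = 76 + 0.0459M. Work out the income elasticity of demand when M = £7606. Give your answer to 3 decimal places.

At M = 7606: Q = 425.115.
dQ/dM = 0.0459.
η = (dQ/dM)·(M/Q) = 0.0459 × (7606/425.115) = 0.821.

0.821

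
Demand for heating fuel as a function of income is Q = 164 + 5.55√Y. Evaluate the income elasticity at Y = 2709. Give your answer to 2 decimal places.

At Y = 2709: Q = 452.867.
dQ/dY = 5.55/(2√Y) = 0.0533161 at this income.
η = (dQ/dY)·(Y/Q) = 0.0533161 × (2709/452.867) = 0.32.

0.32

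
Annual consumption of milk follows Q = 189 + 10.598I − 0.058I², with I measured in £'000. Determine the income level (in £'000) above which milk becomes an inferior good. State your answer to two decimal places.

91.36

dQ/dI = 10.598 − 0.116I.
The good is inferior where dQ/dI < 0. Setting dQ/dI = 0 gives I = 10.598 / 0.116 = 91.36.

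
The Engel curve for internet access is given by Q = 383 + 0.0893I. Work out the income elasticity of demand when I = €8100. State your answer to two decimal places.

At I = 8100: Q = 1106.330.
dQ/dI = 0.0893.
η = (dQ/dI)·(I/Q) = 0.0893 × (8100/1106.330) = 0.65.

0.65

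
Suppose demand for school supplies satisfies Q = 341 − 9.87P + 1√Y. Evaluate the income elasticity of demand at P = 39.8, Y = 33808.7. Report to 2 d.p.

0.70

At P = 39.8, Y = 33808.7: Q = 132.045.
Holding P constant, ∂Q/∂Y = 1/(2√Y) = 0.00271929.
η_Y = (∂Q/∂Y)·(Y/Q) = 0.00271929 × (33808.7/132.045) = 0.70.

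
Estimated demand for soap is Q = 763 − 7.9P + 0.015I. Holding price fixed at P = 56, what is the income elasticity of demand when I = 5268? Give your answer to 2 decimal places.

At P = 56, I = 5268: Q = 399.620.
Holding P constant, ∂Q/∂I = 0.015.
η_I = (∂Q/∂I)·(I/Q) = 0.015 × (5268/399.620) = 0.20.

0.20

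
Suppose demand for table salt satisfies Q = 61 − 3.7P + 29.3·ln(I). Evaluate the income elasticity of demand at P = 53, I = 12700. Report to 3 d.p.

At P = 53, I = 12700: Q = 141.766.
Holding P constant, ∂Q/∂I = 29.3/I = 0.00230709.
η_I = (∂Q/∂I)·(I/Q) = 0.00230709 × (12700/141.766) = 0.207.

0.207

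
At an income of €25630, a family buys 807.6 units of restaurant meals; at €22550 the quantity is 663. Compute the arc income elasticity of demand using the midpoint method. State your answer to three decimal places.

ΔQ = 663 − 807.6 = -144.6; midpoint Q̄ = (807.6 + 663)/2 = 735.3.
ΔI = 22550 − 25630 = -3080; midpoint Ī = (25630 + 22550)/2 = 24090.
η = (ΔQ/Q̄) ÷ (ΔI/Ī) = (-144.6/735.3) ÷ (-3080/24090) = 1.538.

1.538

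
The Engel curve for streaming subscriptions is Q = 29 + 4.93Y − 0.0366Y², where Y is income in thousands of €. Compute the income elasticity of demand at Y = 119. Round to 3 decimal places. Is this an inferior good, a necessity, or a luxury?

At Y = 119: Q = 97.3774.
dQ/dY = 4.93 − 0.0732Y = -3.78080.
η = (dQ/dY)·(Y/Q) = -3.78080 × (119/97.3774) = -4.620.
η < 0 ⇒ inferior good.

-4.620 (inferior good)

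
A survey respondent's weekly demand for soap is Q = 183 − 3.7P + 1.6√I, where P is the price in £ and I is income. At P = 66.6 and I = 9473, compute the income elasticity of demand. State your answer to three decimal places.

0.844

At P = 66.6, I = 9473: Q = 92.307.
Holding P constant, ∂Q/∂I = 1.6/(2√I) = 0.00821952.
η_I = (∂Q/∂I)·(I/Q) = 0.00821952 × (9473/92.307) = 0.844.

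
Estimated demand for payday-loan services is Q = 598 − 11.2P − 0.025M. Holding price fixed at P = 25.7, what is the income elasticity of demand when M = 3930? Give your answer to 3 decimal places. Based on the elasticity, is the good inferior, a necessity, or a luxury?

-0.464 (inferior good)

At P = 25.7, M = 3930: Q = 211.910.
Holding P constant, ∂Q/∂M = −0.025.
η_M = (∂Q/∂M)·(M/Q) = -0.025 × (3930/211.910) = -0.464.
Since η < 0, this is an inferior good.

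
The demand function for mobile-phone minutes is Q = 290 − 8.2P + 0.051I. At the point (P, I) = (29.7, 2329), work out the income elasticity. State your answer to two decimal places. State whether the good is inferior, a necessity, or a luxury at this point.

At P = 29.7, I = 2329: Q = 165.239.
Holding P constant, ∂Q/∂I = 0.051.
η_I = (∂Q/∂I)·(I/Q) = 0.051 × (2329/165.239) = 0.72.
Since 0 < η < 1, this is a necessity.

0.72 (necessity)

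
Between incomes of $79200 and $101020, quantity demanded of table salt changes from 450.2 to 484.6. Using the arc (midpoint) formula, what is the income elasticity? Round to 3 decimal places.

ΔQ = 484.6 − 450.2 = 34.4; midpoint Q̄ = (450.2 + 484.6)/2 = 467.4.
ΔI = 101020 − 79200 = 21820; midpoint Ī = (79200 + 101020)/2 = 90110.
η = (ΔQ/Q̄) ÷ (ΔI/Ī) = (34.4/467.4) ÷ (21820/90110) = 0.304.

0.304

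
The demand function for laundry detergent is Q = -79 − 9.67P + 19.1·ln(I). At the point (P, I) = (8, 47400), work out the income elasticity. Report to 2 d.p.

At P = 8, I = 47400: Q = 49.278.
Holding P constant, ∂Q/∂I = 19.1/I = 0.000402954.
η_I = (∂Q/∂I)·(I/Q) = 0.000402954 × (47400/49.278) = 0.39.

0.39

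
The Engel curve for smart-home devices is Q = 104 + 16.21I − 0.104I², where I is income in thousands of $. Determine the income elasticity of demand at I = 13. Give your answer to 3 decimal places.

0.591

At I = 13: Q = 297.1540.
dQ/dI = 16.21 − 0.208I = 13.50600.
η = (dQ/dI)·(I/Q) = 13.50600 × (13/297.1540) = 0.591.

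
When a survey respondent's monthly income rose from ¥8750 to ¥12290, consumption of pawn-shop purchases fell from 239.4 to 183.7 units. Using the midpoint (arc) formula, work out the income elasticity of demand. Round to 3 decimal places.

-0.782

ΔQ = 183.7 − 239.4 = -55.7; midpoint Q̄ = (239.4 + 183.7)/2 = 211.55.
ΔI = 12290 − 8750 = 3540; midpoint Ī = (8750 + 12290)/2 = 10520.
η = (ΔQ/Q̄) ÷ (ΔI/Ī) = (-55.7/211.55) ÷ (3540/10520) = -0.782.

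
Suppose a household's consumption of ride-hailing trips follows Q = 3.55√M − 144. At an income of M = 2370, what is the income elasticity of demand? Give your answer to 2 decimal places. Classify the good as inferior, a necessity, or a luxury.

At M = 2370: Q = 28.823.
dQ/dM = 3.55/(2√M) = 0.0364606 at this income.
η = (dQ/dM)·(M/Q) = 0.0364606 × (2370/28.823) = 3.00.
Since η > 1, the good is a luxury.

3.00 (luxury)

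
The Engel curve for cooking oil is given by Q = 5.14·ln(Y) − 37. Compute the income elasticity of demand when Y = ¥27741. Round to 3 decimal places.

At Y = 27741: Q = 15.586.
dQ/dY = 5.14/Y = 0.000185285 at this income.
η = (dQ/dY)·(Y/Q) = 0.000185285 × (27741/15.586) = 0.330.

0.330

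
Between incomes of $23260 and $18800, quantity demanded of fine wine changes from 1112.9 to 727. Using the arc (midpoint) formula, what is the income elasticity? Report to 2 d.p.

ΔQ = 727 − 1112.9 = -385.9; midpoint Q̄ = (1112.9 + 727)/2 = 919.95.
ΔI = 18800 − 23260 = -4460; midpoint Ī = (23260 + 18800)/2 = 21030.
η = (ΔQ/Q̄) ÷ (ΔI/Ī) = (-385.9/919.95) ÷ (-4460/21030) = 1.98.

1.98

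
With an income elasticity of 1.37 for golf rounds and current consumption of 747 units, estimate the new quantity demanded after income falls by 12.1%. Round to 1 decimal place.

%ΔQ ≈ η × %ΔI = 1.37 × (-12.1%) = -16.577%.
New Q ≈ 747 × (1 − 0.16577) = 623.2.

623.2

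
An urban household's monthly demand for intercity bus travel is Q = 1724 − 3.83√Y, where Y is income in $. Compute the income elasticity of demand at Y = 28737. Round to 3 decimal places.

At Y = 28737: Q = 1074.739.
dQ/dY = -3.83/(2√Y) = -0.0112966 at this income.
η = (dQ/dY)·(Y/Q) = -0.0112966 × (28737/1074.739) = -0.302.

-0.302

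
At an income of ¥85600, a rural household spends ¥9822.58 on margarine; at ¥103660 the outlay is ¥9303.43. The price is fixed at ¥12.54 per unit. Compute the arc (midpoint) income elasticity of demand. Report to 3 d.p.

-0.284

With a constant price, Q₁ = 9822.58/12.54 = 783.300 and Q₂ = 9303.43/12.54 = 741.900 (equivalently, work directly with expenditure since P cancels).
Midpoint %ΔQ = (9303.43 − 9822.58)/9563.01 = -0.05429; midpoint %ΔI = (103660 − 85600)/94630 = 0.19085.
η = -0.05429 / 0.19085 = -0.284.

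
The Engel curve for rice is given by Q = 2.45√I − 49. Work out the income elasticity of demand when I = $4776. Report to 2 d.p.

0.70

At I = 4776: Q = 120.316.
dQ/dI = 2.45/(2√I) = 0.0177257 at this income.
η = (dQ/dI)·(I/Q) = 0.0177257 × (4776/120.316) = 0.70.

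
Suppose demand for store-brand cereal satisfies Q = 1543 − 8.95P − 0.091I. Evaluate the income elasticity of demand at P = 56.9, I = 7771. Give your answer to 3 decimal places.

-2.165

At P = 56.9, I = 7771: Q = 326.584.
Holding P constant, ∂Q/∂I = −0.091.
η_I = (∂Q/∂I)·(I/Q) = -0.091 × (7771/326.584) = -2.165.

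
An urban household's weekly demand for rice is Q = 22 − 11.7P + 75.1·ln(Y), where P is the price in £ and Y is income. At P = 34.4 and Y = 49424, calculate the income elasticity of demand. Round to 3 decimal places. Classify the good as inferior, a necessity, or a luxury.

At P = 34.4, Y = 49424: Q = 431.215.
Holding P constant, ∂Q/∂Y = 75.1/Y = 0.0015195.
η_Y = (∂Q/∂Y)·(Y/Q) = 0.0015195 × (49424/431.215) = 0.174.
Since 0 < η < 1, this is a necessity.

0.174 (necessity)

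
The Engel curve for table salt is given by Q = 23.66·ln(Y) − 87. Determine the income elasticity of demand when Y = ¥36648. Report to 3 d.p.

At Y = 36648: Q = 161.646.
dQ/dY = 23.66/Y = 0.000645601 at this income.
η = (dQ/dY)·(Y/Q) = 0.000645601 × (36648/161.646) = 0.146.

0.146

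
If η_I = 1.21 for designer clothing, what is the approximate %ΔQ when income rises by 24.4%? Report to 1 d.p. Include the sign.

%ΔQ ≈ η × %ΔI = 1.21 × 24.4% = 29.5%.

29.5%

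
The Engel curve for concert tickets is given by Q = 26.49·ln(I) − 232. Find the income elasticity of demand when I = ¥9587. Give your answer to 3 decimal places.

2.438

At I = 9587: Q = 10.865.
dQ/dI = 26.49/I = 0.00276312 at this income.
η = (dQ/dI)·(I/Q) = 0.00276312 × (9587/10.865) = 2.438.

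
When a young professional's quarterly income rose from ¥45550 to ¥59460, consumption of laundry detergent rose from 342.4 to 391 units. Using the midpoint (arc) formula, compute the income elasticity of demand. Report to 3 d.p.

0.500

ΔQ = 391 − 342.4 = 48.6; midpoint Q̄ = (342.4 + 391)/2 = 366.7.
ΔI = 59460 − 45550 = 13910; midpoint Ī = (45550 + 59460)/2 = 52505.
η = (ΔQ/Q̄) ÷ (ΔI/Ī) = (48.6/366.7) ÷ (13910/52505) = 0.500.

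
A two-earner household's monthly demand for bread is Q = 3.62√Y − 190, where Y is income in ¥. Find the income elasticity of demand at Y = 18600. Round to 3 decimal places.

At Y = 18600: Q = 303.702.
dQ/dY = 3.62/(2√Y) = 0.0132716 at this income.
η = (dQ/dY)·(Y/Q) = 0.0132716 × (18600/303.702) = 0.813.

0.813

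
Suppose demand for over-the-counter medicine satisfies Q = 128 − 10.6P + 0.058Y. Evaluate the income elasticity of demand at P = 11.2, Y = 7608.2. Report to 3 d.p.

At P = 11.2, Y = 7608.2: Q = 450.556.
Holding P constant, ∂Q/∂Y = 0.058.
η_Y = (∂Q/∂Y)·(Y/Q) = 0.058 × (7608.2/450.556) = 0.979.

0.979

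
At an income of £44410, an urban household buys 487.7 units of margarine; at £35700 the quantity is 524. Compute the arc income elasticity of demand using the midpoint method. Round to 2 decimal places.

ΔQ = 524 − 487.7 = 36.3; midpoint Q̄ = (487.7 + 524)/2 = 505.85.
ΔI = 35700 − 44410 = -8710; midpoint Ī = (44410 + 35700)/2 = 40055.
η = (ΔQ/Q̄) ÷ (ΔI/Ī) = (36.3/505.85) ÷ (-8710/40055) = -0.33.

-0.33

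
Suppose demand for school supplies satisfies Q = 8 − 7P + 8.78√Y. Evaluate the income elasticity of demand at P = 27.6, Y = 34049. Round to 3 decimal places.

0.565

At P = 27.6, Y = 34049: Q = 1434.918.
Holding P constant, ∂Q/∂Y = 8.78/(2√Y) = 0.023791.
η_Y = (∂Q/∂Y)·(Y/Q) = 0.023791 × (34049/1434.918) = 0.565.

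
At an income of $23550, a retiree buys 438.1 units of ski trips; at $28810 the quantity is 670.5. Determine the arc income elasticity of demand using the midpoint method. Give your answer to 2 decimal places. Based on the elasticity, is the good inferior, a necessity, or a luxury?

2.09 (luxury)

ΔQ = 670.5 − 438.1 = 232.4; midpoint Q̄ = (438.1 + 670.5)/2 = 554.3.
ΔI = 28810 − 23550 = 5260; midpoint Ī = (23550 + 28810)/2 = 26180.
η = (ΔQ/Q̄) ÷ (ΔI/Ī) = (232.4/554.3) ÷ (5260/26180) = 2.09.
η > 1 ⇒ luxury.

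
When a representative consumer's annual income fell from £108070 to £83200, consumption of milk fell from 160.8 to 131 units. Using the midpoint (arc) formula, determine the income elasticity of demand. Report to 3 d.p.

0.785

ΔQ = 131 − 160.8 = -29.8; midpoint Q̄ = (160.8 + 131)/2 = 145.9.
ΔI = 83200 − 108070 = -24870; midpoint Ī = (108070 + 83200)/2 = 95635.
η = (ΔQ/Q̄) ÷ (ΔI/Ī) = (-29.8/145.9) ÷ (-24870/95635) = 0.785.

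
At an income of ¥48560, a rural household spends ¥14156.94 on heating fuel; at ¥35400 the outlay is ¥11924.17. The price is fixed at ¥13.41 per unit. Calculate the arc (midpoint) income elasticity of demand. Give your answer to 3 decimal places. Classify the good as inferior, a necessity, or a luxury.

With a constant price, Q₁ = 14156.94/13.41 = 1055.700 and Q₂ = 11924.17/13.41 = 889.200 (equivalently, work directly with expenditure since P cancels).
Midpoint %ΔQ = (11924.17 − 14156.94)/13040.56 = -0.17122; midpoint %ΔI = (35400 − 48560)/41980 = -0.31348.
η = -0.17122 / -0.31348 = 0.546.
0 < η < 1 ⇒ necessity.

0.546 (necessity)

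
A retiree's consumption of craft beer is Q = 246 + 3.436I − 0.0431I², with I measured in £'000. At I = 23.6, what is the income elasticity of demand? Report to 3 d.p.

At I = 23.6: Q = 303.0846.
dQ/dI = 3.436 − 0.0862I = 1.40168.
η = (dQ/dI)·(I/Q) = 1.40168 × (23.6/303.0846) = 0.109.

0.109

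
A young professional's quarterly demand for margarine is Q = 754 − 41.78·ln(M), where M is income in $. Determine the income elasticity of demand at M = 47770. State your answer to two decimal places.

-0.14

At M = 47770: Q = 303.856.
dQ/dM = -41.78/M = -0.000874607 at this income.
η = (dQ/dM)·(M/Q) = -0.000874607 × (47770/303.856) = -0.14.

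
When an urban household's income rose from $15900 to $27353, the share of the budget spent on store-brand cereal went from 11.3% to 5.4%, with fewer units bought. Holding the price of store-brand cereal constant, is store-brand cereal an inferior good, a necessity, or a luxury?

Quantity demanded falls as income rises, so η < 0.

inferior good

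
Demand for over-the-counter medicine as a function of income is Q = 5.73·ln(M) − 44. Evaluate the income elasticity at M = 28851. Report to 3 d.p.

0.386

At M = 28851: Q = 14.847.
dQ/dM = 5.73/M = 0.000198607 at this income.
η = (dQ/dM)·(M/Q) = 0.000198607 × (28851/14.847) = 0.386.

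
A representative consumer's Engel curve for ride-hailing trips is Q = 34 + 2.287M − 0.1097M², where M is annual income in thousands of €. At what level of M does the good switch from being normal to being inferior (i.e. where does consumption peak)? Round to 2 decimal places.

dQ/dM = 2.287 − 0.2194M.
The good is inferior where dQ/dM < 0. Setting dQ/dM = 0 gives M = 2.287 / 0.2194 = 10.42.

10.42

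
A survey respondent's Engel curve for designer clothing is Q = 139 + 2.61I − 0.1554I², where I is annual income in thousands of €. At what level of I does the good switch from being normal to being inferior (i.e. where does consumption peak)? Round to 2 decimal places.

8.40

dQ/dI = 2.61 − 0.3108I.
The good is inferior where dQ/dI < 0. Setting dQ/dI = 0 gives I = 2.61 / 0.3108 = 8.40.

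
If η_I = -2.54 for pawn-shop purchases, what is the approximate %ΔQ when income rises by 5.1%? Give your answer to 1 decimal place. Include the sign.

-13.0%

%ΔQ ≈ η × %ΔI = -2.54 × 5.1% = -13.0%.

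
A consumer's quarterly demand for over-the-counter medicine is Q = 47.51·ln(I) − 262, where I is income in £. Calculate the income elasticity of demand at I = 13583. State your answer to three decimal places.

At I = 13583: Q = 190.132.
dQ/dI = 47.51/I = 0.00349775 at this income.
η = (dQ/dI)·(I/Q) = 0.00349775 × (13583/190.132) = 0.250.

0.250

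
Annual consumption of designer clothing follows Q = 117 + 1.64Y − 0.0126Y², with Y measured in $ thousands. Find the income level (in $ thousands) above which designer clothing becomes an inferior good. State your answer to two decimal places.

dQ/dY = 1.64 − 0.0252Y.
The good is inferior where dQ/dY < 0. Setting dQ/dY = 0 gives Y = 1.64 / 0.0252 = 65.08.

65.08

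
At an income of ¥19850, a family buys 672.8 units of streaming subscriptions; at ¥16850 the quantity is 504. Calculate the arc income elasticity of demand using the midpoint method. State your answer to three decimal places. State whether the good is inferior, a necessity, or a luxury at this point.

1.755 (luxury)

ΔQ = 504 − 672.8 = -168.8; midpoint Q̄ = (672.8 + 504)/2 = 588.4.
ΔI = 16850 − 19850 = -3000; midpoint Ī = (19850 + 16850)/2 = 18350.
η = (ΔQ/Q̄) ÷ (ΔI/Ī) = (-168.8/588.4) ÷ (-3000/18350) = 1.755.
η > 1 ⇒ luxury.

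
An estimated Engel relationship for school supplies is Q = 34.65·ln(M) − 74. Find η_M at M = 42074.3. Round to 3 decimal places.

At M = 42074.3: Q = 294.925.
dQ/dM = 34.65/M = 0.000823543 at this income.
η = (dQ/dM)·(M/Q) = 0.000823543 × (42074.3/294.925) = 0.117.

0.117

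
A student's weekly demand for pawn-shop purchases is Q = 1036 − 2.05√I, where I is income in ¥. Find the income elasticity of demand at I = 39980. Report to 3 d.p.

-0.327

At I = 39980: Q = 626.103.
dQ/dI = -2.05/(2√I) = -0.00512628 at this income.
η = (dQ/dI)·(I/Q) = -0.00512628 × (39980/626.103) = -0.327.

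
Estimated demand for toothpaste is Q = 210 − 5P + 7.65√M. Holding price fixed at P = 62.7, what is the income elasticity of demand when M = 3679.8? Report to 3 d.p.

0.644

At P = 62.7, M = 3679.8: Q = 360.559.
Holding P constant, ∂Q/∂M = 7.65/(2√M) = 0.063055.
η_M = (∂Q/∂M)·(M/Q) = 0.063055 × (3679.8/360.559) = 0.644.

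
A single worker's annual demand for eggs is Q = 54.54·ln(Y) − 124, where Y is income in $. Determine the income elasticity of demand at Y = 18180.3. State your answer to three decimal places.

At Y = 18180.3: Q = 410.933.
dQ/dY = 54.54/Y = 0.00299995 at this income.
η = (dQ/dY)·(Y/Q) = 0.00299995 × (18180.3/410.933) = 0.133.

0.133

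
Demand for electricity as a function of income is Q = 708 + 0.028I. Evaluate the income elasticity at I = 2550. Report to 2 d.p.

0.09

At I = 2550: Q = 779.400.
dQ/dI = 0.028.
η = (dQ/dI)·(I/Q) = 0.028 × (2550/779.400) = 0.09.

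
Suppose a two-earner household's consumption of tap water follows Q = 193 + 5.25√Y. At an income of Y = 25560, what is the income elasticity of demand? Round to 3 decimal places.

0.407

At Y = 25560: Q = 1032.343.
dQ/dY = 5.25/(2√Y) = 0.0164191 at this income.
η = (dQ/dY)·(Y/Q) = 0.0164191 × (25560/1032.343) = 0.407.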